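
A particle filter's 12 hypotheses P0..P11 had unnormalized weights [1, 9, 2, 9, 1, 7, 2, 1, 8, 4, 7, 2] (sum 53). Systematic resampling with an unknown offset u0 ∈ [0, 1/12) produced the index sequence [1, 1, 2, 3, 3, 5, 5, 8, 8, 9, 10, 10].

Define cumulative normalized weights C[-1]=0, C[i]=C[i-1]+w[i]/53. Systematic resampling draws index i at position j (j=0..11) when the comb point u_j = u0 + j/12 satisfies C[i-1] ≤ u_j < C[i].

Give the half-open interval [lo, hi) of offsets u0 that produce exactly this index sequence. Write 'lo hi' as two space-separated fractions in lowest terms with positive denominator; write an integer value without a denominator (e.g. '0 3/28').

C = [1/53, 10/53, 12/53, 21/53, 22/53, 29/53, 31/53, 32/53, 40/53, 44/53, 51/53, 1]
j=0 picked index 1: u0 ∈ [1/53, 10/53)
j=1 picked index 1: u0 ∈ [-41/636, 67/636)
j=2 picked index 2: u0 ∈ [7/318, 19/318)
j=3 picked index 3: u0 ∈ [-5/212, 31/212)
j=4 picked index 3: u0 ∈ [-17/159, 10/159)
j=5 picked index 5: u0 ∈ [-1/636, 83/636)
j=6 picked index 5: u0 ∈ [-9/106, 5/106)
j=7 picked index 8: u0 ∈ [13/636, 109/636)
j=8 picked index 8: u0 ∈ [-10/159, 14/159)
j=9 picked index 9: u0 ∈ [1/212, 17/212)
j=10 picked index 10: u0 ∈ [-1/318, 41/318)
j=11 picked index 10: u0 ∈ [-55/636, 29/636)
intersection: [7/318, 29/636)

7/318 29/636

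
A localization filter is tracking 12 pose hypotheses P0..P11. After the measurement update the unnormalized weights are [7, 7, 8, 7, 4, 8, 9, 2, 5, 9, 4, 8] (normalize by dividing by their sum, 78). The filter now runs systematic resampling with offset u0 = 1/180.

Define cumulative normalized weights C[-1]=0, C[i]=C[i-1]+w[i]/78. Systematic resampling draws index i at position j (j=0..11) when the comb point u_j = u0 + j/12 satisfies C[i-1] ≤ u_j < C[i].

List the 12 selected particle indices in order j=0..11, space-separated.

C = [7/78, 7/39, 11/39, 29/78, 11/26, 41/78, 25/39, 2/3, 19/26, 11/13, 35/39, 1]
j=0: u_0=1/180 ∈ [0, 7/78) → index 0
j=1: u_1=4/45 ∈ [0, 7/78) → index 0
j=2: u_2=31/180 ∈ [7/78, 7/39) → index 1
j=3: u_3=23/90 ∈ [7/39, 11/39) → index 2
j=4: u_4=61/180 ∈ [11/39, 29/78) → index 3
j=5: u_5=19/45 ∈ [29/78, 11/26) → index 4
j=6: u_6=91/180 ∈ [11/26, 41/78) → index 5
j=7: u_7=53/90 ∈ [41/78, 25/39) → index 6
j=8: u_8=121/180 ∈ [2/3, 19/26) → index 8
j=9: u_9=34/45 ∈ [19/26, 11/13) → index 9
j=10: u_10=151/180 ∈ [19/26, 11/13) → index 9
j=11: u_11=83/90 ∈ [35/39, 1) → index 11

0 0 1 2 3 4 5 6 8 9 9 11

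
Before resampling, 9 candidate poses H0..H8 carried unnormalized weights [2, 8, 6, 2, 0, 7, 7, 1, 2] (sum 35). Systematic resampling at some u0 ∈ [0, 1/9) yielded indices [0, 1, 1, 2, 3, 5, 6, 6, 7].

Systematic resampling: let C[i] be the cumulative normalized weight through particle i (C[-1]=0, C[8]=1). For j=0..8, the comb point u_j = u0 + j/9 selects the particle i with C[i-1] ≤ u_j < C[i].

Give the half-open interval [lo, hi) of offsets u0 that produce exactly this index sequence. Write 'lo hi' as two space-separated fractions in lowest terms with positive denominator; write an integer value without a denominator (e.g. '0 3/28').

1/21 17/315

C = [2/35, 2/7, 16/35, 18/35, 18/35, 5/7, 32/35, 33/35, 1]
j=0 picked index 0: u0 ∈ [0, 2/35)
j=1 picked index 1: u0 ∈ [-17/315, 11/63)
j=2 picked index 1: u0 ∈ [-52/315, 4/63)
j=3 picked index 2: u0 ∈ [-1/21, 13/105)
j=4 picked index 3: u0 ∈ [4/315, 22/315)
j=5 picked index 5: u0 ∈ [-13/315, 10/63)
j=6 picked index 6: u0 ∈ [1/21, 26/105)
j=7 picked index 6: u0 ∈ [-4/63, 43/315)
j=8 picked index 7: u0 ∈ [8/315, 17/315)
intersection: [1/21, 17/315)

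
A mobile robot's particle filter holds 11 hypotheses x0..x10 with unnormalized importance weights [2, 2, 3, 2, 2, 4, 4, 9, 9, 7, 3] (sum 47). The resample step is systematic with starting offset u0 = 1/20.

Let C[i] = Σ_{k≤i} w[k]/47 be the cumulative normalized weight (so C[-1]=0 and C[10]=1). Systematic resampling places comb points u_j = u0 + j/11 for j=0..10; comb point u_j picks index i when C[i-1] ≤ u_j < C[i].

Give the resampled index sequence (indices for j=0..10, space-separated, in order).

C = [2/47, 4/47, 7/47, 9/47, 11/47, 15/47, 19/47, 28/47, 37/47, 44/47, 1]
j=0: u_0=1/20 ∈ [2/47, 4/47) → index 1
j=1: u_1=31/220 ∈ [4/47, 7/47) → index 2
j=2: u_2=51/220 ∈ [9/47, 11/47) → index 4
j=3: u_3=71/220 ∈ [15/47, 19/47) → index 6
j=4: u_4=91/220 ∈ [19/47, 28/47) → index 7
j=5: u_5=111/220 ∈ [19/47, 28/47) → index 7
j=6: u_6=131/220 ∈ [19/47, 28/47) → index 7
j=7: u_7=151/220 ∈ [28/47, 37/47) → index 8
j=8: u_8=171/220 ∈ [28/47, 37/47) → index 8
j=9: u_9=191/220 ∈ [37/47, 44/47) → index 9
j=10: u_10=211/220 ∈ [44/47, 1) → index 10

1 2 4 6 7 7 7 8 8 9 10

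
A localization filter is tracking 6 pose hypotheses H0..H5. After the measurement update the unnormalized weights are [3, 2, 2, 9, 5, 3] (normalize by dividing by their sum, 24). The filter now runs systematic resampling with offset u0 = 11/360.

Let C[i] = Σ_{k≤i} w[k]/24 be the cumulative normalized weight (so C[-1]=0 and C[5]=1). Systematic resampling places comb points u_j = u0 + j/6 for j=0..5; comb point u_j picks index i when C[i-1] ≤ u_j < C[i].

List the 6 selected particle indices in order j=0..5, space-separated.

C = [1/8, 5/24, 7/24, 2/3, 7/8, 1]
j=0: u_0=11/360 ∈ [0, 1/8) → index 0
j=1: u_1=71/360 ∈ [1/8, 5/24) → index 1
j=2: u_2=131/360 ∈ [7/24, 2/3) → index 3
j=3: u_3=191/360 ∈ [7/24, 2/3) → index 3
j=4: u_4=251/360 ∈ [2/3, 7/8) → index 4
j=5: u_5=311/360 ∈ [2/3, 7/8) → index 4

0 1 3 3 4 4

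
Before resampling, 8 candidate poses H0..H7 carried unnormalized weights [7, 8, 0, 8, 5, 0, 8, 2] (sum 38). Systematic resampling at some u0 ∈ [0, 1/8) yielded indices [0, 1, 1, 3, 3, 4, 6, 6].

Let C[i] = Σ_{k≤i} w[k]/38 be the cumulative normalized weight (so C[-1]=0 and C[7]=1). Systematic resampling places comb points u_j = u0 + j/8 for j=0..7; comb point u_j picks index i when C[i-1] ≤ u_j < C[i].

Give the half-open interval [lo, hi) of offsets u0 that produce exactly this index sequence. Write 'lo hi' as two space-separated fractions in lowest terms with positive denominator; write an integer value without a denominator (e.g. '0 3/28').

9/152 11/152

C = [7/38, 15/38, 15/38, 23/38, 14/19, 14/19, 18/19, 1]
j=0 picked index 0: u0 ∈ [0, 7/38)
j=1 picked index 1: u0 ∈ [9/152, 41/152)
j=2 picked index 1: u0 ∈ [-5/76, 11/76)
j=3 picked index 3: u0 ∈ [3/152, 35/152)
j=4 picked index 3: u0 ∈ [-2/19, 2/19)
j=5 picked index 4: u0 ∈ [-3/152, 17/152)
j=6 picked index 6: u0 ∈ [-1/76, 15/76)
j=7 picked index 6: u0 ∈ [-21/152, 11/152)
intersection: [9/152, 11/152)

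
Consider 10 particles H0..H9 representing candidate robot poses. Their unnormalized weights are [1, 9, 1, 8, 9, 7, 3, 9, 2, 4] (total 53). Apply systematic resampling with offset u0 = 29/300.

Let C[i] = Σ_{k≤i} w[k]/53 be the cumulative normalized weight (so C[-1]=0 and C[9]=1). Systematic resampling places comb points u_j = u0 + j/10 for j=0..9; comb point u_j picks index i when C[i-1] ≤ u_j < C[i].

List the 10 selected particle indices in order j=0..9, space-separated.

1 2 3 4 4 5 6 7 8 9

C = [1/53, 10/53, 11/53, 19/53, 28/53, 35/53, 38/53, 47/53, 49/53, 1]
j=0: u_0=29/300 ∈ [1/53, 10/53) → index 1
j=1: u_1=59/300 ∈ [10/53, 11/53) → index 2
j=2: u_2=89/300 ∈ [11/53, 19/53) → index 3
j=3: u_3=119/300 ∈ [19/53, 28/53) → index 4
j=4: u_4=149/300 ∈ [19/53, 28/53) → index 4
j=5: u_5=179/300 ∈ [28/53, 35/53) → index 5
j=6: u_6=209/300 ∈ [35/53, 38/53) → index 6
j=7: u_7=239/300 ∈ [38/53, 47/53) → index 7
j=8: u_8=269/300 ∈ [47/53, 49/53) → index 8
j=9: u_9=299/300 ∈ [49/53, 1) → index 9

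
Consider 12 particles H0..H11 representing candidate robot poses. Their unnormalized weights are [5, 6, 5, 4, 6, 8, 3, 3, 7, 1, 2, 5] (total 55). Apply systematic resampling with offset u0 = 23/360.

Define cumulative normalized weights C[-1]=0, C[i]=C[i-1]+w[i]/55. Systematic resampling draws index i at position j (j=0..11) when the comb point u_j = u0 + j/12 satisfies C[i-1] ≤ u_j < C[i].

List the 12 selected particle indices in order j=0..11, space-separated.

C = [1/11, 1/5, 16/55, 4/11, 26/55, 34/55, 37/55, 8/11, 47/55, 48/55, 10/11, 1]
j=0: u_0=23/360 ∈ [0, 1/11) → index 0
j=1: u_1=53/360 ∈ [1/11, 1/5) → index 1
j=2: u_2=83/360 ∈ [1/5, 16/55) → index 2
j=3: u_3=113/360 ∈ [16/55, 4/11) → index 3
j=4: u_4=143/360 ∈ [4/11, 26/55) → index 4
j=5: u_5=173/360 ∈ [26/55, 34/55) → index 5
j=6: u_6=203/360 ∈ [26/55, 34/55) → index 5
j=7: u_7=233/360 ∈ [34/55, 37/55) → index 6
j=8: u_8=263/360 ∈ [8/11, 47/55) → index 8
j=9: u_9=293/360 ∈ [8/11, 47/55) → index 8
j=10: u_10=323/360 ∈ [48/55, 10/11) → index 10
j=11: u_11=353/360 ∈ [10/11, 1) → index 11

0 1 2 3 4 5 5 6 8 8 10 11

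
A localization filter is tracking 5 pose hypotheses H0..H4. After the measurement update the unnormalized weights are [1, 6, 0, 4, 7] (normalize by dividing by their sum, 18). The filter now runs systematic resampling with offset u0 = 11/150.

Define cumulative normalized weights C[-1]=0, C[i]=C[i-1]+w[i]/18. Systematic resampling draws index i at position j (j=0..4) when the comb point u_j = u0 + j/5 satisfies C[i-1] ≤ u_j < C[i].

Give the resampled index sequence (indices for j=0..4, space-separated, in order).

1 1 3 4 4

C = [1/18, 7/18, 7/18, 11/18, 1]
j=0: u_0=11/150 ∈ [1/18, 7/18) → index 1
j=1: u_1=41/150 ∈ [1/18, 7/18) → index 1
j=2: u_2=71/150 ∈ [7/18, 11/18) → index 3
j=3: u_3=101/150 ∈ [11/18, 1) → index 4
j=4: u_4=131/150 ∈ [11/18, 1) → index 4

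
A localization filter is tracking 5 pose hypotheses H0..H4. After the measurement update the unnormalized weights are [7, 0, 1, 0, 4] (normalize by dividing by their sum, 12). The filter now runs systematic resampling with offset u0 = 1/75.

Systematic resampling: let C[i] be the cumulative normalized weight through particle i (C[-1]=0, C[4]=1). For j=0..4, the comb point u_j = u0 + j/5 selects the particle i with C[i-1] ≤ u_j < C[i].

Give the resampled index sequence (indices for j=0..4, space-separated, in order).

0 0 0 2 4

C = [7/12, 7/12, 2/3, 2/3, 1]
j=0: u_0=1/75 ∈ [0, 7/12) → index 0
j=1: u_1=16/75 ∈ [0, 7/12) → index 0
j=2: u_2=31/75 ∈ [0, 7/12) → index 0
j=3: u_3=46/75 ∈ [7/12, 2/3) → index 2
j=4: u_4=61/75 ∈ [2/3, 1) → index 4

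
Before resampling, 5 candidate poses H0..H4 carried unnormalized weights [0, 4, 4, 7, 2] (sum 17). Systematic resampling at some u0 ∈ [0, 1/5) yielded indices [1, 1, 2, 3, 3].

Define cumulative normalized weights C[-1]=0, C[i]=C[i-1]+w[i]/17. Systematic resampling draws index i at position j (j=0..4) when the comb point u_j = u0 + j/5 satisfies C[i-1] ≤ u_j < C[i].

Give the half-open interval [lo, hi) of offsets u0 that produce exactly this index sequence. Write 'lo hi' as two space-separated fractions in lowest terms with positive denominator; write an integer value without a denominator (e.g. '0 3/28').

C = [0, 4/17, 8/17, 15/17, 1]
j=0 picked index 1: u0 ∈ [0, 4/17)
j=1 picked index 1: u0 ∈ [-1/5, 3/85)
j=2 picked index 2: u0 ∈ [-14/85, 6/85)
j=3 picked index 3: u0 ∈ [-11/85, 24/85)
j=4 picked index 3: u0 ∈ [-28/85, 7/85)
intersection: [0, 3/85)

0 3/85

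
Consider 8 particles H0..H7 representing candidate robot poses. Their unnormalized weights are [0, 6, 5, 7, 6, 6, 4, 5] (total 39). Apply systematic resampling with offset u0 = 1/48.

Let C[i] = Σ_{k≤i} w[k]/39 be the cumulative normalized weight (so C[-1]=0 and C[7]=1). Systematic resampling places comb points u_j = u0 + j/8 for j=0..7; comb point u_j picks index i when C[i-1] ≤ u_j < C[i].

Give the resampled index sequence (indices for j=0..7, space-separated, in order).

1 1 2 3 4 5 6 7

C = [0, 2/13, 11/39, 6/13, 8/13, 10/13, 34/39, 1]
j=0: u_0=1/48 ∈ [0, 2/13) → index 1
j=1: u_1=7/48 ∈ [0, 2/13) → index 1
j=2: u_2=13/48 ∈ [2/13, 11/39) → index 2
j=3: u_3=19/48 ∈ [11/39, 6/13) → index 3
j=4: u_4=25/48 ∈ [6/13, 8/13) → index 4
j=5: u_5=31/48 ∈ [8/13, 10/13) → index 5
j=6: u_6=37/48 ∈ [10/13, 34/39) → index 6
j=7: u_7=43/48 ∈ [34/39, 1) → index 7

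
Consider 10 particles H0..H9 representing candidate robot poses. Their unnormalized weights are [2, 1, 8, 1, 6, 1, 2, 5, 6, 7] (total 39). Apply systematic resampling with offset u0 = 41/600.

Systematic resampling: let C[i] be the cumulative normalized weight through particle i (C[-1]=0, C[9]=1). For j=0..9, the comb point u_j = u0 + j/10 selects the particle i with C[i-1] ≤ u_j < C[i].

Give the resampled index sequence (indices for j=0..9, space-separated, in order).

1 2 2 4 5 7 8 8 9 9

C = [2/39, 1/13, 11/39, 4/13, 6/13, 19/39, 7/13, 2/3, 32/39, 1]
j=0: u_0=41/600 ∈ [2/39, 1/13) → index 1
j=1: u_1=101/600 ∈ [1/13, 11/39) → index 2
j=2: u_2=161/600 ∈ [1/13, 11/39) → index 2
j=3: u_3=221/600 ∈ [4/13, 6/13) → index 4
j=4: u_4=281/600 ∈ [6/13, 19/39) → index 5
j=5: u_5=341/600 ∈ [7/13, 2/3) → index 7
j=6: u_6=401/600 ∈ [2/3, 32/39) → index 8
j=7: u_7=461/600 ∈ [2/3, 32/39) → index 8
j=8: u_8=521/600 ∈ [32/39, 1) → index 9
j=9: u_9=581/600 ∈ [32/39, 1) → index 9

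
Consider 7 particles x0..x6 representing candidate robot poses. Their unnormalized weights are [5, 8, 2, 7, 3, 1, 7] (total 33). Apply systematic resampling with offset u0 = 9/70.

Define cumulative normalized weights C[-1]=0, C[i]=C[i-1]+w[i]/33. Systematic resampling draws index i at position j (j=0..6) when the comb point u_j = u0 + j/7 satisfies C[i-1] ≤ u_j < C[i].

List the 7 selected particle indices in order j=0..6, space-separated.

C = [5/33, 13/33, 5/11, 2/3, 25/33, 26/33, 1]
j=0: u_0=9/70 ∈ [0, 5/33) → index 0
j=1: u_1=19/70 ∈ [5/33, 13/33) → index 1
j=2: u_2=29/70 ∈ [13/33, 5/11) → index 2
j=3: u_3=39/70 ∈ [5/11, 2/3) → index 3
j=4: u_4=7/10 ∈ [2/3, 25/33) → index 4
j=5: u_5=59/70 ∈ [26/33, 1) → index 6
j=6: u_6=69/70 ∈ [26/33, 1) → index 6

0 1 2 3 4 6 6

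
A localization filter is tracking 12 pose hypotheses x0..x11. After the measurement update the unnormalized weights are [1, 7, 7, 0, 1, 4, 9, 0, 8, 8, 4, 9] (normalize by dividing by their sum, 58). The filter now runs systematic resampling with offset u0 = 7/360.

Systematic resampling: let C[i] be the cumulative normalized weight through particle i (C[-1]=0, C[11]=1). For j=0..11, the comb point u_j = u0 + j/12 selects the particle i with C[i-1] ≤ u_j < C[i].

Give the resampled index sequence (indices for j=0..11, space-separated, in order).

C = [1/58, 4/29, 15/58, 15/58, 8/29, 10/29, 1/2, 1/2, 37/58, 45/58, 49/58, 1]
j=0: u_0=7/360 ∈ [1/58, 4/29) → index 1
j=1: u_1=37/360 ∈ [1/58, 4/29) → index 1
j=2: u_2=67/360 ∈ [4/29, 15/58) → index 2
j=3: u_3=97/360 ∈ [15/58, 8/29) → index 4
j=4: u_4=127/360 ∈ [10/29, 1/2) → index 6
j=5: u_5=157/360 ∈ [10/29, 1/2) → index 6
j=6: u_6=187/360 ∈ [1/2, 37/58) → index 8
j=7: u_7=217/360 ∈ [1/2, 37/58) → index 8
j=8: u_8=247/360 ∈ [37/58, 45/58) → index 9
j=9: u_9=277/360 ∈ [37/58, 45/58) → index 9
j=10: u_10=307/360 ∈ [49/58, 1) → index 11
j=11: u_11=337/360 ∈ [49/58, 1) → index 11

1 1 2 4 6 6 8 8 9 9 11 11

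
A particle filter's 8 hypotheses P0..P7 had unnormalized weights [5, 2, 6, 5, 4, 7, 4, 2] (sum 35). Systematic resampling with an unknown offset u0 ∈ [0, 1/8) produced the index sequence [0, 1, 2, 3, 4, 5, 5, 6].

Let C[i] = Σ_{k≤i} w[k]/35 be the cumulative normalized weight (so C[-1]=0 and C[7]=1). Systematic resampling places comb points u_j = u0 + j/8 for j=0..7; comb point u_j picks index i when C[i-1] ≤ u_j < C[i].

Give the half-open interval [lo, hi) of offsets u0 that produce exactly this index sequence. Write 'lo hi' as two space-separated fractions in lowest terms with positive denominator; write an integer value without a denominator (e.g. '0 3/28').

1/56 19/280

C = [1/7, 1/5, 13/35, 18/35, 22/35, 29/35, 33/35, 1]
j=0 picked index 0: u0 ∈ [0, 1/7)
j=1 picked index 1: u0 ∈ [1/56, 3/40)
j=2 picked index 2: u0 ∈ [-1/20, 17/140)
j=3 picked index 3: u0 ∈ [-1/280, 39/280)
j=4 picked index 4: u0 ∈ [1/70, 9/70)
j=5 picked index 5: u0 ∈ [1/280, 57/280)
j=6 picked index 5: u0 ∈ [-17/140, 11/140)
j=7 picked index 6: u0 ∈ [-13/280, 19/280)
intersection: [1/56, 19/280)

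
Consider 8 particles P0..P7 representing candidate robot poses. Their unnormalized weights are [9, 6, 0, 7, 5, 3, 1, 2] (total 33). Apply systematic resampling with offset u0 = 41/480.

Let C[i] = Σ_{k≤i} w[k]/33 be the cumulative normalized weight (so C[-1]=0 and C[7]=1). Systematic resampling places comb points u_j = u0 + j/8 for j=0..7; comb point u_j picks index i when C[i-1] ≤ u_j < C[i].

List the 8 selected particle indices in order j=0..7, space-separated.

C = [3/11, 5/11, 5/11, 2/3, 9/11, 10/11, 31/33, 1]
j=0: u_0=41/480 ∈ [0, 3/11) → index 0
j=1: u_1=101/480 ∈ [0, 3/11) → index 0
j=2: u_2=161/480 ∈ [3/11, 5/11) → index 1
j=3: u_3=221/480 ∈ [5/11, 2/3) → index 3
j=4: u_4=281/480 ∈ [5/11, 2/3) → index 3
j=5: u_5=341/480 ∈ [2/3, 9/11) → index 4
j=6: u_6=401/480 ∈ [9/11, 10/11) → index 5
j=7: u_7=461/480 ∈ [31/33, 1) → index 7

0 0 1 3 3 4 5 7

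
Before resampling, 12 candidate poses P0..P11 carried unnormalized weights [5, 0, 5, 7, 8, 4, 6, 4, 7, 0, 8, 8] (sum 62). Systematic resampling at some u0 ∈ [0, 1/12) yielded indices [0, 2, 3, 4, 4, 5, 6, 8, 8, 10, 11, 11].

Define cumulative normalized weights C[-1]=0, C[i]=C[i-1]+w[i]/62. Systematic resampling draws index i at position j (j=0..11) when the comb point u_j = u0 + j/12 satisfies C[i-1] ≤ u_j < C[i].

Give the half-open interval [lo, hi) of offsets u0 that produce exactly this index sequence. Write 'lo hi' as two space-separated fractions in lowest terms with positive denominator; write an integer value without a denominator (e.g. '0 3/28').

17/372 19/372

C = [5/62, 5/62, 5/31, 17/62, 25/62, 29/62, 35/62, 39/62, 23/31, 23/31, 27/31, 1]
j=0 picked index 0: u0 ∈ [0, 5/62)
j=1 picked index 2: u0 ∈ [-1/372, 29/372)
j=2 picked index 3: u0 ∈ [-1/186, 10/93)
j=3 picked index 4: u0 ∈ [3/124, 19/124)
j=4 picked index 4: u0 ∈ [-11/186, 13/186)
j=5 picked index 5: u0 ∈ [-5/372, 19/372)
j=6 picked index 6: u0 ∈ [-1/31, 2/31)
j=7 picked index 8: u0 ∈ [17/372, 59/372)
j=8 picked index 8: u0 ∈ [-7/186, 7/93)
j=9 picked index 10: u0 ∈ [-1/124, 15/124)
j=10 picked index 11: u0 ∈ [7/186, 1/6)
j=11 picked index 11: u0 ∈ [-17/372, 1/12)
intersection: [17/372, 19/372)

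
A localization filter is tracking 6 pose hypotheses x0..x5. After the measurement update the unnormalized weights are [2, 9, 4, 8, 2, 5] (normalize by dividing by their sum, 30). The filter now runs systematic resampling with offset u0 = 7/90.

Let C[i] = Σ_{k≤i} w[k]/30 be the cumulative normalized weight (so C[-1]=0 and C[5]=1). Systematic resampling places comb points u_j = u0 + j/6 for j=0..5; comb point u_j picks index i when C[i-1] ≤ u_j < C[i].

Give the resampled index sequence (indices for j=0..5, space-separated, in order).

C = [1/15, 11/30, 1/2, 23/30, 5/6, 1]
j=0: u_0=7/90 ∈ [1/15, 11/30) → index 1
j=1: u_1=11/45 ∈ [1/15, 11/30) → index 1
j=2: u_2=37/90 ∈ [11/30, 1/2) → index 2
j=3: u_3=26/45 ∈ [1/2, 23/30) → index 3
j=4: u_4=67/90 ∈ [1/2, 23/30) → index 3
j=5: u_5=41/45 ∈ [5/6, 1) → index 5

1 1 2 3 3 5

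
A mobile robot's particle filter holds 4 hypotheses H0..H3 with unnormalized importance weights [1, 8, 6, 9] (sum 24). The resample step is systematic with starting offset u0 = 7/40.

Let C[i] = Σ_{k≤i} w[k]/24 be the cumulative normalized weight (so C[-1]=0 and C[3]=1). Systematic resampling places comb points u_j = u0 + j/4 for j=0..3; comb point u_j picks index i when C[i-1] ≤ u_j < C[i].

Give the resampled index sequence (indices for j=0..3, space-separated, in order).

1 2 3 3

C = [1/24, 3/8, 5/8, 1]
j=0: u_0=7/40 ∈ [1/24, 3/8) → index 1
j=1: u_1=17/40 ∈ [3/8, 5/8) → index 2
j=2: u_2=27/40 ∈ [5/8, 1) → index 3
j=3: u_3=37/40 ∈ [5/8, 1) → index 3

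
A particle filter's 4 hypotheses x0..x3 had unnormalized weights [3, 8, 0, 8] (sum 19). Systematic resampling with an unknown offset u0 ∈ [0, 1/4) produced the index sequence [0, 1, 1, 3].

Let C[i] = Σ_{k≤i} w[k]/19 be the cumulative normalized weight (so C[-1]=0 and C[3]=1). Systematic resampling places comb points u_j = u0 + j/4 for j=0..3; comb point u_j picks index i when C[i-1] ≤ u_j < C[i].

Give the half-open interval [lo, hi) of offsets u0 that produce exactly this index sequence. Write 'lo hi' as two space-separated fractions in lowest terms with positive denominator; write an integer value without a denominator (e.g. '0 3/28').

C = [3/19, 11/19, 11/19, 1]
j=0 picked index 0: u0 ∈ [0, 3/19)
j=1 picked index 1: u0 ∈ [-7/76, 25/76)
j=2 picked index 1: u0 ∈ [-13/38, 3/38)
j=3 picked index 3: u0 ∈ [-13/76, 1/4)
intersection: [0, 3/38)

0 3/38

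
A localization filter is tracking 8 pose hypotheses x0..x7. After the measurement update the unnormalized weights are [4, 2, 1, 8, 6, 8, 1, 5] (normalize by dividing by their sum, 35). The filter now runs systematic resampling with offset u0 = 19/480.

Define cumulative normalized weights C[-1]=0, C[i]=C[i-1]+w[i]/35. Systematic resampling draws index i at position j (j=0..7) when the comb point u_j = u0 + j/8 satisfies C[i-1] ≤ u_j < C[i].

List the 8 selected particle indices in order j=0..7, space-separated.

0 1 3 3 4 5 5 7

C = [4/35, 6/35, 1/5, 3/7, 3/5, 29/35, 6/7, 1]
j=0: u_0=19/480 ∈ [0, 4/35) → index 0
j=1: u_1=79/480 ∈ [4/35, 6/35) → index 1
j=2: u_2=139/480 ∈ [1/5, 3/7) → index 3
j=3: u_3=199/480 ∈ [1/5, 3/7) → index 3
j=4: u_4=259/480 ∈ [3/7, 3/5) → index 4
j=5: u_5=319/480 ∈ [3/5, 29/35) → index 5
j=6: u_6=379/480 ∈ [3/5, 29/35) → index 5
j=7: u_7=439/480 ∈ [6/7, 1) → index 7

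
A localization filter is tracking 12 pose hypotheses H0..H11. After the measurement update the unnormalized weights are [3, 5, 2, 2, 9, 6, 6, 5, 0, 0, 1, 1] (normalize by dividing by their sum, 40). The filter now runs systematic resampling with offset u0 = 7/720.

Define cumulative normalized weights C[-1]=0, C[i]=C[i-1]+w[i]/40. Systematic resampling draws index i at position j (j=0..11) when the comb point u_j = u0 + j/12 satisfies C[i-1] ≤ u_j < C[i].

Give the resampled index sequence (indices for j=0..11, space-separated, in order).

0 1 1 3 4 4 4 5 6 6 7 7

C = [3/40, 1/5, 1/4, 3/10, 21/40, 27/40, 33/40, 19/20, 19/20, 19/20, 39/40, 1]
j=0: u_0=7/720 ∈ [0, 3/40) → index 0
j=1: u_1=67/720 ∈ [3/40, 1/5) → index 1
j=2: u_2=127/720 ∈ [3/40, 1/5) → index 1
j=3: u_3=187/720 ∈ [1/4, 3/10) → index 3
j=4: u_4=247/720 ∈ [3/10, 21/40) → index 4
j=5: u_5=307/720 ∈ [3/10, 21/40) → index 4
j=6: u_6=367/720 ∈ [3/10, 21/40) → index 4
j=7: u_7=427/720 ∈ [21/40, 27/40) → index 5
j=8: u_8=487/720 ∈ [27/40, 33/40) → index 6
j=9: u_9=547/720 ∈ [27/40, 33/40) → index 6
j=10: u_10=607/720 ∈ [33/40, 19/20) → index 7
j=11: u_11=667/720 ∈ [33/40, 19/20) → index 7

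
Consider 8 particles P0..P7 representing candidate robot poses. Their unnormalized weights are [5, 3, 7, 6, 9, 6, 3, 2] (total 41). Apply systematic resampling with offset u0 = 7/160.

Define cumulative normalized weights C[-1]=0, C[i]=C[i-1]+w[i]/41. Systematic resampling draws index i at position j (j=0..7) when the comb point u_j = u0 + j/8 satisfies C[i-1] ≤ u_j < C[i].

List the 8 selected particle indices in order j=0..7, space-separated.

C = [5/41, 8/41, 15/41, 21/41, 30/41, 36/41, 39/41, 1]
j=0: u_0=7/160 ∈ [0, 5/41) → index 0
j=1: u_1=27/160 ∈ [5/41, 8/41) → index 1
j=2: u_2=47/160 ∈ [8/41, 15/41) → index 2
j=3: u_3=67/160 ∈ [15/41, 21/41) → index 3
j=4: u_4=87/160 ∈ [21/41, 30/41) → index 4
j=5: u_5=107/160 ∈ [21/41, 30/41) → index 4
j=6: u_6=127/160 ∈ [30/41, 36/41) → index 5
j=7: u_7=147/160 ∈ [36/41, 39/41) → index 6

0 1 2 3 4 4 5 6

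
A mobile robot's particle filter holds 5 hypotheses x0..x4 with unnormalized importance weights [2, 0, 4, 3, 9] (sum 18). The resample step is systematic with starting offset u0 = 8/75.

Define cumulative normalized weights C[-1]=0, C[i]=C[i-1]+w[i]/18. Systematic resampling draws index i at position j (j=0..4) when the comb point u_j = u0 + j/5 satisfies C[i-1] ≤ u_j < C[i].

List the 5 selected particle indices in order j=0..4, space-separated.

C = [1/9, 1/9, 1/3, 1/2, 1]
j=0: u_0=8/75 ∈ [0, 1/9) → index 0
j=1: u_1=23/75 ∈ [1/9, 1/3) → index 2
j=2: u_2=38/75 ∈ [1/2, 1) → index 4
j=3: u_3=53/75 ∈ [1/2, 1) → index 4
j=4: u_4=68/75 ∈ [1/2, 1) → index 4

0 2 4 4 4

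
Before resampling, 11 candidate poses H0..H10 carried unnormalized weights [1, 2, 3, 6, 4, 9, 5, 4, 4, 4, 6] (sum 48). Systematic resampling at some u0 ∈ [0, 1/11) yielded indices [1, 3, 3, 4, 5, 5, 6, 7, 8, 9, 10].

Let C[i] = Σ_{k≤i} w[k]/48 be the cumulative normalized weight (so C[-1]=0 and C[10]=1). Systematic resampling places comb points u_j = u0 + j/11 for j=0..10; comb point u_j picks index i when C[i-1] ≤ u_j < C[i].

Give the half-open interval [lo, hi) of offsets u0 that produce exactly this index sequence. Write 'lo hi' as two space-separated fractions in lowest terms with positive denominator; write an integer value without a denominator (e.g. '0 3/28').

C = [1/48, 1/16, 1/8, 1/4, 1/3, 25/48, 5/8, 17/24, 19/24, 7/8, 1]
j=0 picked index 1: u0 ∈ [1/48, 1/16)
j=1 picked index 3: u0 ∈ [3/88, 7/44)
j=2 picked index 3: u0 ∈ [-5/88, 3/44)
j=3 picked index 4: u0 ∈ [-1/44, 2/33)
j=4 picked index 5: u0 ∈ [-1/33, 83/528)
j=5 picked index 5: u0 ∈ [-4/33, 35/528)
j=6 picked index 6: u0 ∈ [-13/528, 7/88)
j=7 picked index 7: u0 ∈ [-1/88, 19/264)
j=8 picked index 8: u0 ∈ [-5/264, 17/264)
j=9 picked index 9: u0 ∈ [-7/264, 5/88)
j=10 picked index 10: u0 ∈ [-3/88, 1/11)
intersection: [3/88, 5/88)

3/88 5/88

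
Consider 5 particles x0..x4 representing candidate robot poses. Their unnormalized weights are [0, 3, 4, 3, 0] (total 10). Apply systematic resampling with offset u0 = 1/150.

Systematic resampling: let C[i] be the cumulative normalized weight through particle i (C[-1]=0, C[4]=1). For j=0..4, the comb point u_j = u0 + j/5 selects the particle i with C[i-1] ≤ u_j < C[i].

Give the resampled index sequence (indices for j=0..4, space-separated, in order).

C = [0, 3/10, 7/10, 1, 1]
j=0: u_0=1/150 ∈ [0, 3/10) → index 1
j=1: u_1=31/150 ∈ [0, 3/10) → index 1
j=2: u_2=61/150 ∈ [3/10, 7/10) → index 2
j=3: u_3=91/150 ∈ [3/10, 7/10) → index 2
j=4: u_4=121/150 ∈ [7/10, 1) → index 3

1 1 2 2 3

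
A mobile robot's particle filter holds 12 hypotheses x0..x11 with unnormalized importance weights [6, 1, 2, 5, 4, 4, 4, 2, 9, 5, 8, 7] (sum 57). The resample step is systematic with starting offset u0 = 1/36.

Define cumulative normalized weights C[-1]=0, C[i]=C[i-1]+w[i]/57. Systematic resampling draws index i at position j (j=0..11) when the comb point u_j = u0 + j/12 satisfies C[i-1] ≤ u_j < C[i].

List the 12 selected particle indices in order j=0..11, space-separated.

0 1 3 4 5 6 8 8 9 10 10 11

C = [2/19, 7/57, 3/19, 14/57, 6/19, 22/57, 26/57, 28/57, 37/57, 14/19, 50/57, 1]
j=0: u_0=1/36 ∈ [0, 2/19) → index 0
j=1: u_1=1/9 ∈ [2/19, 7/57) → index 1
j=2: u_2=7/36 ∈ [3/19, 14/57) → index 3
j=3: u_3=5/18 ∈ [14/57, 6/19) → index 4
j=4: u_4=13/36 ∈ [6/19, 22/57) → index 5
j=5: u_5=4/9 ∈ [22/57, 26/57) → index 6
j=6: u_6=19/36 ∈ [28/57, 37/57) → index 8
j=7: u_7=11/18 ∈ [28/57, 37/57) → index 8
j=8: u_8=25/36 ∈ [37/57, 14/19) → index 9
j=9: u_9=7/9 ∈ [14/19, 50/57) → index 10
j=10: u_10=31/36 ∈ [14/19, 50/57) → index 10
j=11: u_11=17/18 ∈ [50/57, 1) → index 11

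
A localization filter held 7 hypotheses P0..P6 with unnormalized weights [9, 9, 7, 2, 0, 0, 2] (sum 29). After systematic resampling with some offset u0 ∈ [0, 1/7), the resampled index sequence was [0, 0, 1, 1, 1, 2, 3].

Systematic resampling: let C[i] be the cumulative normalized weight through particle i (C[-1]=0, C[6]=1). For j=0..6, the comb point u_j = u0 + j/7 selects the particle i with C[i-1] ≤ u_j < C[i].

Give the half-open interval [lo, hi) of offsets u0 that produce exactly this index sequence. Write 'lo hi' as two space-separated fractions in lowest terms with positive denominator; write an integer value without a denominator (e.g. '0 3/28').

5/203 10/203

C = [9/29, 18/29, 25/29, 27/29, 27/29, 27/29, 1]
j=0 picked index 0: u0 ∈ [0, 9/29)
j=1 picked index 0: u0 ∈ [-1/7, 34/203)
j=2 picked index 1: u0 ∈ [5/203, 68/203)
j=3 picked index 1: u0 ∈ [-24/203, 39/203)
j=4 picked index 1: u0 ∈ [-53/203, 10/203)
j=5 picked index 2: u0 ∈ [-19/203, 30/203)
j=6 picked index 3: u0 ∈ [1/203, 15/203)
intersection: [5/203, 10/203)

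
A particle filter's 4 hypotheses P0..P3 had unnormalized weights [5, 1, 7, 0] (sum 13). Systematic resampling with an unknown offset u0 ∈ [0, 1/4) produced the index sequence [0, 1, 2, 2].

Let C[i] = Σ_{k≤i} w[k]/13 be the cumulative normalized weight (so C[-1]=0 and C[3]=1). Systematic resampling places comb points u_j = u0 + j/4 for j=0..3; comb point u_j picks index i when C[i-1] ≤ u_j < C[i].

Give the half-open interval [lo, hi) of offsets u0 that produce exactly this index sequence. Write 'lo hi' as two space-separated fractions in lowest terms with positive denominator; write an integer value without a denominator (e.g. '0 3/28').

C = [5/13, 6/13, 1, 1]
j=0 picked index 0: u0 ∈ [0, 5/13)
j=1 picked index 1: u0 ∈ [7/52, 11/52)
j=2 picked index 2: u0 ∈ [-1/26, 1/2)
j=3 picked index 2: u0 ∈ [-15/52, 1/4)
intersection: [7/52, 11/52)

7/52 11/52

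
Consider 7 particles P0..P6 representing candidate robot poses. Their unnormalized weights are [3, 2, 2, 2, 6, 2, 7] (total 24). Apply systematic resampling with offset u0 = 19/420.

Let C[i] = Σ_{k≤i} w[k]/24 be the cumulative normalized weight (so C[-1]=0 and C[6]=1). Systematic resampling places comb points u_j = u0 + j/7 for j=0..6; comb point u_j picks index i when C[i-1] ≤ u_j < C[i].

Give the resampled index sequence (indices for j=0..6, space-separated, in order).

0 1 3 4 4 6 6

C = [1/8, 5/24, 7/24, 3/8, 5/8, 17/24, 1]
j=0: u_0=19/420 ∈ [0, 1/8) → index 0
j=1: u_1=79/420 ∈ [1/8, 5/24) → index 1
j=2: u_2=139/420 ∈ [7/24, 3/8) → index 3
j=3: u_3=199/420 ∈ [3/8, 5/8) → index 4
j=4: u_4=37/60 ∈ [3/8, 5/8) → index 4
j=5: u_5=319/420 ∈ [17/24, 1) → index 6
j=6: u_6=379/420 ∈ [17/24, 1) → index 6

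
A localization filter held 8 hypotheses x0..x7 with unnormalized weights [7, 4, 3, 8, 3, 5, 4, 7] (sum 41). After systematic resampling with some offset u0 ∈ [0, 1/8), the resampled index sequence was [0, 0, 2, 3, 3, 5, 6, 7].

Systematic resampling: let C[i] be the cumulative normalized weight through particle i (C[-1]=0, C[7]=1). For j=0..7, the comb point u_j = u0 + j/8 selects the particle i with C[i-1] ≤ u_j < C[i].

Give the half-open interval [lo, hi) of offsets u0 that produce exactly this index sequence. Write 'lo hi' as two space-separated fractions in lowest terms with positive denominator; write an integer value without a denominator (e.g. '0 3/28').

3/164 3/82

C = [7/41, 11/41, 14/41, 22/41, 25/41, 30/41, 34/41, 1]
j=0 picked index 0: u0 ∈ [0, 7/41)
j=1 picked index 0: u0 ∈ [-1/8, 15/328)
j=2 picked index 2: u0 ∈ [3/164, 15/164)
j=3 picked index 3: u0 ∈ [-11/328, 53/328)
j=4 picked index 3: u0 ∈ [-13/82, 3/82)
j=5 picked index 5: u0 ∈ [-5/328, 35/328)
j=6 picked index 6: u0 ∈ [-3/164, 13/164)
j=7 picked index 7: u0 ∈ [-15/328, 1/8)
intersection: [3/164, 3/82)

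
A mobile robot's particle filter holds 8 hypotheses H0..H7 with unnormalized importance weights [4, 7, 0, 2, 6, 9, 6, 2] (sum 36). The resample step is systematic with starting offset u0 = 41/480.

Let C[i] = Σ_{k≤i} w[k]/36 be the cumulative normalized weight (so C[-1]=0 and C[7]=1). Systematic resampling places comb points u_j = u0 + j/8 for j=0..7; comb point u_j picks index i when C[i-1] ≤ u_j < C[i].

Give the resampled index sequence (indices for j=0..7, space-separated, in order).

0 1 3 4 5 5 6 7

C = [1/9, 11/36, 11/36, 13/36, 19/36, 7/9, 17/18, 1]
j=0: u_0=41/480 ∈ [0, 1/9) → index 0
j=1: u_1=101/480 ∈ [1/9, 11/36) → index 1
j=2: u_2=161/480 ∈ [11/36, 13/36) → index 3
j=3: u_3=221/480 ∈ [13/36, 19/36) → index 4
j=4: u_4=281/480 ∈ [19/36, 7/9) → index 5
j=5: u_5=341/480 ∈ [19/36, 7/9) → index 5
j=6: u_6=401/480 ∈ [7/9, 17/18) → index 6
j=7: u_7=461/480 ∈ [17/18, 1) → index 7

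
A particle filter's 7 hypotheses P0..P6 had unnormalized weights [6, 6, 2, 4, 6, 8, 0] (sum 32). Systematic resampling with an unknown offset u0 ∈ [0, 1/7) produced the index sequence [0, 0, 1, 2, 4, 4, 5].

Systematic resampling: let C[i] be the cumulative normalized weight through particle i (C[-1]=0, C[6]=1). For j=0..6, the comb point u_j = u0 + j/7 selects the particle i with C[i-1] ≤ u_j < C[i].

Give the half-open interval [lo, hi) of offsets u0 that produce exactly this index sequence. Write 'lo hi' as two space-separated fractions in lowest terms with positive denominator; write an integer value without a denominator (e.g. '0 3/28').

C = [3/16, 3/8, 7/16, 9/16, 3/4, 1, 1]
j=0 picked index 0: u0 ∈ [0, 3/16)
j=1 picked index 0: u0 ∈ [-1/7, 5/112)
j=2 picked index 1: u0 ∈ [-11/112, 5/56)
j=3 picked index 2: u0 ∈ [-3/56, 1/112)
j=4 picked index 4: u0 ∈ [-1/112, 5/28)
j=5 picked index 4: u0 ∈ [-17/112, 1/28)
j=6 picked index 5: u0 ∈ [-3/28, 1/7)
intersection: [0, 1/112)

0 1/112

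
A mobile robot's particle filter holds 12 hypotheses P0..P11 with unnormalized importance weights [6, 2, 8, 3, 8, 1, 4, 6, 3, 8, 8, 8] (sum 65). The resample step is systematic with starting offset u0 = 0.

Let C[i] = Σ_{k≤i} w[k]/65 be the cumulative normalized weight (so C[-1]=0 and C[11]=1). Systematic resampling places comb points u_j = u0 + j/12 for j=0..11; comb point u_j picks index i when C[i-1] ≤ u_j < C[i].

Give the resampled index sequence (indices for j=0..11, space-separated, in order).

0 0 2 3 4 5 7 7 9 9 10 11

C = [6/65, 8/65, 16/65, 19/65, 27/65, 28/65, 32/65, 38/65, 41/65, 49/65, 57/65, 1]
j=0: u_0=0 ∈ [0, 6/65) → index 0
j=1: u_1=1/12 ∈ [0, 6/65) → index 0
j=2: u_2=1/6 ∈ [8/65, 16/65) → index 2
j=3: u_3=1/4 ∈ [16/65, 19/65) → index 3
j=4: u_4=1/3 ∈ [19/65, 27/65) → index 4
j=5: u_5=5/12 ∈ [27/65, 28/65) → index 5
j=6: u_6=1/2 ∈ [32/65, 38/65) → index 7
j=7: u_7=7/12 ∈ [32/65, 38/65) → index 7
j=8: u_8=2/3 ∈ [41/65, 49/65) → index 9
j=9: u_9=3/4 ∈ [41/65, 49/65) → index 9
j=10: u_10=5/6 ∈ [49/65, 57/65) → index 10
j=11: u_11=11/12 ∈ [57/65, 1) → index 11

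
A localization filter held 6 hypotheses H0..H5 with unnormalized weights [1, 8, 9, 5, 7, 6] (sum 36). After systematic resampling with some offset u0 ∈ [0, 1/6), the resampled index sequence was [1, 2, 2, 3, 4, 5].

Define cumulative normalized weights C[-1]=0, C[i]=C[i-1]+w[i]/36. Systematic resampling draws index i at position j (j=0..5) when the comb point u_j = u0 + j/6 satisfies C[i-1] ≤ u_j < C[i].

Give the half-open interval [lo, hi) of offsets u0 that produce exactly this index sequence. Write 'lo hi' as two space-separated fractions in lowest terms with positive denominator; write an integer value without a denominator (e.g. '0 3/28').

C = [1/36, 1/4, 1/2, 23/36, 5/6, 1]
j=0 picked index 1: u0 ∈ [1/36, 1/4)
j=1 picked index 2: u0 ∈ [1/12, 1/3)
j=2 picked index 2: u0 ∈ [-1/12, 1/6)
j=3 picked index 3: u0 ∈ [0, 5/36)
j=4 picked index 4: u0 ∈ [-1/36, 1/6)
j=5 picked index 5: u0 ∈ [0, 1/6)
intersection: [1/12, 5/36)

1/12 5/36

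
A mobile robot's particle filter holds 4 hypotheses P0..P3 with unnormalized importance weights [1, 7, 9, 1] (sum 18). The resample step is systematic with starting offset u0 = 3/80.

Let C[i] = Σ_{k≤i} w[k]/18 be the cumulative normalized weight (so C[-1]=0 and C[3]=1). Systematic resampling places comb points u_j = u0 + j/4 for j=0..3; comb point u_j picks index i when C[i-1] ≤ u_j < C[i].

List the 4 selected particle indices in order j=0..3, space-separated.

0 1 2 2

C = [1/18, 4/9, 17/18, 1]
j=0: u_0=3/80 ∈ [0, 1/18) → index 0
j=1: u_1=23/80 ∈ [1/18, 4/9) → index 1
j=2: u_2=43/80 ∈ [4/9, 17/18) → index 2
j=3: u_3=63/80 ∈ [4/9, 17/18) → index 2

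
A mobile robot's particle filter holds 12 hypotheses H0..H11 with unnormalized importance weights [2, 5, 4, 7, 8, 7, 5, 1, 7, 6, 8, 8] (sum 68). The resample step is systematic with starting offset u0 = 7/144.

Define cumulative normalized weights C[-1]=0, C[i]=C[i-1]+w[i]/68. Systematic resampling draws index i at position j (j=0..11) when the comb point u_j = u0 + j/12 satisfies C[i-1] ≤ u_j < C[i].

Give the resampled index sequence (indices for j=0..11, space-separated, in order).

1 2 3 4 4 5 6 8 9 10 10 11

C = [1/34, 7/68, 11/68, 9/34, 13/34, 33/68, 19/34, 39/68, 23/34, 13/17, 15/17, 1]
j=0: u_0=7/144 ∈ [1/34, 7/68) → index 1
j=1: u_1=19/144 ∈ [7/68, 11/68) → index 2
j=2: u_2=31/144 ∈ [11/68, 9/34) → index 3
j=3: u_3=43/144 ∈ [9/34, 13/34) → index 4
j=4: u_4=55/144 ∈ [9/34, 13/34) → index 4
j=5: u_5=67/144 ∈ [13/34, 33/68) → index 5
j=6: u_6=79/144 ∈ [33/68, 19/34) → index 6
j=7: u_7=91/144 ∈ [39/68, 23/34) → index 8
j=8: u_8=103/144 ∈ [23/34, 13/17) → index 9
j=9: u_9=115/144 ∈ [13/17, 15/17) → index 10
j=10: u_10=127/144 ∈ [13/17, 15/17) → index 10
j=11: u_11=139/144 ∈ [15/17, 1) → index 11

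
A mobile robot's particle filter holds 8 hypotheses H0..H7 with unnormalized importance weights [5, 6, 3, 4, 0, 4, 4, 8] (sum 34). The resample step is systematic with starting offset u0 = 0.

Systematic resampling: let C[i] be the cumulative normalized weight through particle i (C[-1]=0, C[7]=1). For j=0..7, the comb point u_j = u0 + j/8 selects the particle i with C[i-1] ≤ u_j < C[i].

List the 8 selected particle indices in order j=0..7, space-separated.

0 0 1 2 3 5 6 7

C = [5/34, 11/34, 7/17, 9/17, 9/17, 11/17, 13/17, 1]
j=0: u_0=0 ∈ [0, 5/34) → index 0
j=1: u_1=1/8 ∈ [0, 5/34) → index 0
j=2: u_2=1/4 ∈ [5/34, 11/34) → index 1
j=3: u_3=3/8 ∈ [11/34, 7/17) → index 2
j=4: u_4=1/2 ∈ [7/17, 9/17) → index 3
j=5: u_5=5/8 ∈ [9/17, 11/17) → index 5
j=6: u_6=3/4 ∈ [11/17, 13/17) → index 6
j=7: u_7=7/8 ∈ [13/17, 1) → index 7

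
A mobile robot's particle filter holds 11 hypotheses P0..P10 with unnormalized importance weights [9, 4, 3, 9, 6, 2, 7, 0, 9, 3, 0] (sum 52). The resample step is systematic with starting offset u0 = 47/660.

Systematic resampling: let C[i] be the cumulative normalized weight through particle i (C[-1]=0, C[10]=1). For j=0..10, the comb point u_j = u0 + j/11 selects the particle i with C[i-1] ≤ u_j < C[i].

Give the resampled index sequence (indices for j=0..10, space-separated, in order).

0 0 2 3 3 4 5 6 8 8 9

C = [9/52, 1/4, 4/13, 25/52, 31/52, 33/52, 10/13, 10/13, 49/52, 1, 1]
j=0: u_0=47/660 ∈ [0, 9/52) → index 0
j=1: u_1=107/660 ∈ [0, 9/52) → index 0
j=2: u_2=167/660 ∈ [1/4, 4/13) → index 2
j=3: u_3=227/660 ∈ [4/13, 25/52) → index 3
j=4: u_4=287/660 ∈ [4/13, 25/52) → index 3
j=5: u_5=347/660 ∈ [25/52, 31/52) → index 4
j=6: u_6=37/60 ∈ [31/52, 33/52) → index 5
j=7: u_7=467/660 ∈ [33/52, 10/13) → index 6
j=8: u_8=527/660 ∈ [10/13, 49/52) → index 8
j=9: u_9=587/660 ∈ [10/13, 49/52) → index 8
j=10: u_10=647/660 ∈ [49/52, 1) → index 9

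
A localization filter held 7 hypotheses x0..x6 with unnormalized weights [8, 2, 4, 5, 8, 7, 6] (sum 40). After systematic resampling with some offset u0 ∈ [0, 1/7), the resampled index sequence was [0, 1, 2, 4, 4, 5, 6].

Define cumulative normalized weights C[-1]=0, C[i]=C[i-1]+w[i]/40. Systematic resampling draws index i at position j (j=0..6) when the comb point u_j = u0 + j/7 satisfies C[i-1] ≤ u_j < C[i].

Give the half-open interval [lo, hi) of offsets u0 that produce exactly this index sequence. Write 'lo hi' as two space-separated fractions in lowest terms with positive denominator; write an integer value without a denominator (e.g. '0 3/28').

C = [1/5, 1/4, 7/20, 19/40, 27/40, 17/20, 1]
j=0 picked index 0: u0 ∈ [0, 1/5)
j=1 picked index 1: u0 ∈ [2/35, 3/28)
j=2 picked index 2: u0 ∈ [-1/28, 9/140)
j=3 picked index 4: u0 ∈ [13/280, 69/280)
j=4 picked index 4: u0 ∈ [-27/280, 29/280)
j=5 picked index 5: u0 ∈ [-11/280, 19/140)
j=6 picked index 6: u0 ∈ [-1/140, 1/7)
intersection: [2/35, 9/140)

2/35 9/140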